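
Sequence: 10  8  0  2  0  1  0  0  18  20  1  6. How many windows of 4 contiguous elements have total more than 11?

(10, 8, 0, 2) → sum 20  > 11 ✓
(8, 0, 2, 0) → sum 10
(0, 2, 0, 1) → sum 3
(2, 0, 1, 0) → sum 3
(0, 1, 0, 0) → sum 1
(1, 0, 0, 18) → sum 19  > 11 ✓
(0, 0, 18, 20) → sum 38  > 11 ✓
(0, 18, 20, 1) → sum 39  > 11 ✓
(18, 20, 1, 6) → sum 45  > 11 ✓
5 windows satisfy the condition.

5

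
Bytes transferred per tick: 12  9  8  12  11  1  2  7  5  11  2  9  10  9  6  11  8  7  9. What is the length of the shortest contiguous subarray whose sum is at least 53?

add 12: running sum 12 < 53
add 9: running sum 21 < 53
add 8: running sum 29 < 53
add 12: running sum 41 < 53
add 11: running sum 52 < 53
add 1: shortest ending here [12, 9, 8, 12, 11, 1] sum 53, len 6
add 2: shortest ending here [12, 9, 8, 12, 11, 1, 2] sum 55, len 7
add 7: shortest ending here [12, 9, 8, 12, 11, 1, 2, 7] sum 62, len 8
add 5: shortest ending here [9, 8, 12, 11, 1, 2, 7, 5] sum 55, len 8
add 11: shortest ending here [8, 12, 11, 1, 2, 7, 5, 11] sum 57, len 8
add 2: shortest ending here [8, 12, 11, 1, 2, 7, 5, 11, 2] sum 59, len 9
add 9: shortest ending here [12, 11, 1, 2, 7, 5, 11, 2, 9] sum 60, len 9
add 10: shortest ending here [11, 1, 2, 7, 5, 11, 2, 9, 10] sum 58, len 9
add 9: shortest ending here [7, 5, 11, 2, 9, 10, 9] sum 53, len 7
add 6: shortest ending here [7, 5, 11, 2, 9, 10, 9, 6] sum 59, len 8
add 11: shortest ending here [11, 2, 9, 10, 9, 6, 11] sum 58, len 7
add 8: shortest ending here [9, 10, 9, 6, 11, 8] sum 53, len 6
add 7: shortest ending here [9, 10, 9, 6, 11, 8, 7] sum 60, len 7
add 9: shortest ending here [10, 9, 6, 11, 8, 7, 9] sum 60, len 7
Shortest qualifying length: 6.

6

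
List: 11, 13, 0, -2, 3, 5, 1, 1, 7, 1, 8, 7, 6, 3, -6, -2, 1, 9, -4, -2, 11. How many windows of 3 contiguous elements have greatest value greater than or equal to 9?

[11, 13, 0] → max 13  ≥ 9 ✓
[13, 0, -2] → max 13  ≥ 9 ✓
[0, -2, 3] → max 3
[-2, 3, 5] → max 5
[3, 5, 1] → max 5
[5, 1, 1] → max 5
[1, 1, 7] → max 7
[1, 7, 1] → max 7
[7, 1, 8] → max 8
[1, 8, 7] → max 8
[8, 7, 6] → max 8
[7, 6, 3] → max 7
[6, 3, -6] → max 6
[3, -6, -2] → max 3
[-6, -2, 1] → max 1
[-2, 1, 9] → max 9  ≥ 9 ✓
[1, 9, -4] → max 9  ≥ 9 ✓
[9, -4, -2] → max 9  ≥ 9 ✓
[-4, -2, 11] → max 11  ≥ 9 ✓
6 windows satisfy the condition.

6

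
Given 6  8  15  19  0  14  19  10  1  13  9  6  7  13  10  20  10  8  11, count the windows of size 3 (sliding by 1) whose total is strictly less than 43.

15

[6, 8, 15] → sum 29  < 43 ✓
[8, 15, 19] → sum 42  < 43 ✓
[15, 19, 0] → sum 34  < 43 ✓
[19, 0, 14] → sum 33  < 43 ✓
[0, 14, 19] → sum 33  < 43 ✓
[14, 19, 10] → sum 43
[19, 10, 1] → sum 30  < 43 ✓
[10, 1, 13] → sum 24  < 43 ✓
[1, 13, 9] → sum 23  < 43 ✓
[13, 9, 6] → sum 28  < 43 ✓
[9, 6, 7] → sum 22  < 43 ✓
[6, 7, 13] → sum 26  < 43 ✓
[7, 13, 10] → sum 30  < 43 ✓
[13, 10, 20] → sum 43
[10, 20, 10] → sum 40  < 43 ✓
[20, 10, 8] → sum 38  < 43 ✓
[10, 8, 11] → sum 29  < 43 ✓
15 windows satisfy the condition.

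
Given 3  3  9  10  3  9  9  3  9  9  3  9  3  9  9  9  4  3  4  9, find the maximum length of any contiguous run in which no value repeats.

[3] len 1
[3] len 1
[3, 9] len 2
[3, 9, 10] len 3
[9, 10, 3] len 3
[10, 3, 9] len 3
[9] len 1
[9, 3] len 2
[3, 9] len 2
[9] len 1
[9, 3] len 2
[3, 9] len 2
[9, 3] len 2
[3, 9] len 2
[9] len 1
[9] len 1
[9, 4] len 2
[9, 4, 3] len 3
[3, 4] len 2
[3, 4, 9] len 3
Longest all-distinct length: 3.

3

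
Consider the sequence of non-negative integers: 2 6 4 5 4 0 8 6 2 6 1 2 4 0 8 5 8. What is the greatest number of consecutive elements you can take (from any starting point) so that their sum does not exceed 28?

8

→ 2: sum 2, len 1
→ 6: sum 8, len 2
→ 4: sum 12, len 3
→ 5: sum 17, len 4
→ 4: sum 21, len 5
→ 0: sum 21, len 6
→ 8 (dropped 2): sum 27, len 6
→ 6 (dropped 6): sum 27, len 6
→ 2 (dropped 4): sum 25, len 6
→ 6 (dropped 5): sum 26, len 6
→ 1: sum 27, len 7
→ 2 (dropped 4): sum 25, len 7
→ 4 (dropped 0, 8): sum 21, len 6
→ 0: sum 21, len 7
→ 8 (dropped 6): sum 23, len 7
→ 5: sum 28, len 8
→ 8 (dropped 2, 6): sum 28, len 7
Longest length seen: 8.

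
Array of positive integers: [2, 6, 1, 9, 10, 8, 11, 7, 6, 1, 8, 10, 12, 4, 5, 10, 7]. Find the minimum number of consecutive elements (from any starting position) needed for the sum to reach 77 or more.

add 2: running sum 2 < 77
add 6: running sum 8 < 77
add 1: running sum 9 < 77
add 9: running sum 18 < 77
add 10: running sum 28 < 77
add 8: running sum 36 < 77
add 11: running sum 47 < 77
add 7: running sum 54 < 77
add 6: running sum 60 < 77
add 1: running sum 61 < 77
add 8: running sum 69 < 77
add 10: shortest ending here [6, 1, 9, 10, 8, 11, 7, 6, 1, 8, 10] sum 77, len 11
add 12: shortest ending here [9, 10, 8, 11, 7, 6, 1, 8, 10, 12] sum 82, len 10
add 4: shortest ending here [10, 8, 11, 7, 6, 1, 8, 10, 12, 4] sum 77, len 10
add 5: shortest ending here [10, 8, 11, 7, 6, 1, 8, 10, 12, 4, 5] sum 82, len 11
add 10: shortest ending here [8, 11, 7, 6, 1, 8, 10, 12, 4, 5, 10] sum 82, len 11
add 7: shortest ending here [11, 7, 6, 1, 8, 10, 12, 4, 5, 10, 7] sum 81, len 11
Shortest qualifying length: 10.

10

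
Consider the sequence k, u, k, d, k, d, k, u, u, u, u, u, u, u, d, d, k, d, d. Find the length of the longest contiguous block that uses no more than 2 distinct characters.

9

[k] 1 distinct, len 1
[k, u] 2 distinct, len 2
[k, u, k] 2 distinct, len 3
[k, d] 2 distinct, len 2
[k, d, k] 2 distinct, len 3
[k, d, k, d] 2 distinct, len 4
[k, d, k, d, k] 2 distinct, len 5
[k, u] 2 distinct, len 2
[k, u, u] 2 distinct, len 3
[k, u, u, u] 2 distinct, len 4
[k, u, u, u, u] 2 distinct, len 5
[k, u, u, u, u, u] 2 distinct, len 6
[k, u, u, u, u, u, u] 2 distinct, len 7
[k, u, u, u, u, u, u, u] 2 distinct, len 8
[u, u, u, u, u, u, u, d] 2 distinct, len 8
[u, u, u, u, u, u, u, d, d] 2 distinct, len 9
[d, d, k] 2 distinct, len 3
[d, d, k, d] 2 distinct, len 4
[d, d, k, d, d] 2 distinct, len 5
Longest length with ≤2 distinct: 9.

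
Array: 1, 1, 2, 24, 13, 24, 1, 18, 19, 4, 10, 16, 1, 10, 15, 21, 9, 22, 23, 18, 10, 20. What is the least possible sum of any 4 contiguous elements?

Each size-4 window and its sum:
[1, 1, 2, 24] → sum 28
[1, 2, 24, 13] → sum 40
[2, 24, 13, 24] → sum 63
[24, 13, 24, 1] → sum 62
[13, 24, 1, 18] → sum 56
[24, 1, 18, 19] → sum 62
[1, 18, 19, 4] → sum 42
[18, 19, 4, 10] → sum 51
[19, 4, 10, 16] → sum 49
[4, 10, 16, 1] → sum 31
[10, 16, 1, 10] → sum 37
[16, 1, 10, 15] → sum 42
[1, 10, 15, 21] → sum 47
[10, 15, 21, 9] → sum 55
[15, 21, 9, 22] → sum 67
[21, 9, 22, 23] → sum 75
[9, 22, 23, 18] → sum 72
[22, 23, 18, 10] → sum 73
[23, 18, 10, 20] → sum 71
Least of these is 28.

28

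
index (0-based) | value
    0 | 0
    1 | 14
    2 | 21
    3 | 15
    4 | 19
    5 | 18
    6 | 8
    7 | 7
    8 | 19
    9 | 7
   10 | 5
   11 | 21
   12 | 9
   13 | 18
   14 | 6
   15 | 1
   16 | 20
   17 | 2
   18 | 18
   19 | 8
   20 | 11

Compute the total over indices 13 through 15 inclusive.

25

Elements at indices 13..15: 18, 6, 1
sum(18, 6, 1) = 25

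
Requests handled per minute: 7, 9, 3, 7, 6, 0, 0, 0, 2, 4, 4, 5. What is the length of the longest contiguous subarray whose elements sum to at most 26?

9

add 7: [7] sum 7, len 1
add 9: [7, 9] sum 16, len 2
add 3: [7, 9, 3] sum 19, len 3
add 7: [7, 9, 3, 7] sum 26, len 4
add 6: [9, 3, 7, 6] sum 25, len 4
add 0: [9, 3, 7, 6, 0] sum 25, len 5
add 0: [9, 3, 7, 6, 0, 0] sum 25, len 6
add 0: [9, 3, 7, 6, 0, 0, 0] sum 25, len 7
add 2: [3, 7, 6, 0, 0, 0, 2] sum 18, len 7
add 4: [3, 7, 6, 0, 0, 0, 2, 4] sum 22, len 8
add 4: [3, 7, 6, 0, 0, 0, 2, 4, 4] sum 26, len 9
add 5: [6, 0, 0, 0, 2, 4, 4, 5] sum 21, len 8
Longest length seen: 9.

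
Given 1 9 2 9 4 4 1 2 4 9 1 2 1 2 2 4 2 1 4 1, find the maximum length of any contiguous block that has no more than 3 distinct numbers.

Extend right; when distinct count exceeds 3, shrink from the left:
[1] 1 distinct, len 1
[1, 9] 2 distinct, len 2
[1, 9, 2] 3 distinct, len 3
[1, 9, 2, 9] 3 distinct, len 4
[9, 2, 9, 4] 3 distinct, len 4
[9, 2, 9, 4, 4] 3 distinct, len 5
[9, 4, 4, 1] 3 distinct, len 4
[4, 4, 1, 2] 3 distinct, len 4
[4, 4, 1, 2, 4] 3 distinct, len 5
[2, 4, 9] 3 distinct, len 3
[4, 9, 1] 3 distinct, len 3
[9, 1, 2] 3 distinct, len 3
[9, 1, 2, 1] 3 distinct, len 4
[9, 1, 2, 1, 2] 3 distinct, len 5
[9, 1, 2, 1, 2, 2] 3 distinct, len 6
[1, 2, 1, 2, 2, 4] 3 distinct, len 6
[1, 2, 1, 2, 2, 4, 2] 3 distinct, len 7
[1, 2, 1, 2, 2, 4, 2, 1] 3 distinct, len 8
[1, 2, 1, 2, 2, 4, 2, 1, 4] 3 distinct, len 9
[1, 2, 1, 2, 2, 4, 2, 1, 4, 1] 3 distinct, len 10
Longest length with ≤3 distinct: 10.

10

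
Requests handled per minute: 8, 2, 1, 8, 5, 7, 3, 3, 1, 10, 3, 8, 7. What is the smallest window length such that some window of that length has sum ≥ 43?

Extend right; whenever the sum reaches 43, record the length and shrink from the left:
add 8: running sum 8 < 43
add 2: running sum 10 < 43
add 1: running sum 11 < 43
add 8: running sum 19 < 43
add 5: running sum 24 < 43
add 7: running sum 31 < 43
add 3: running sum 34 < 43
add 3: running sum 37 < 43
add 1: running sum 38 < 43
end 9: [8, 2, 1, 8, 5, 7, 3, 3, 1, 10] sum 48, len 10
end 10: [2, 1, 8, 5, 7, 3, 3, 1, 10, 3] sum 43, len 10
end 11: [8, 5, 7, 3, 3, 1, 10, 3, 8] sum 48, len 9
end 12: [5, 7, 3, 3, 1, 10, 3, 8, 7] sum 47, len 9
Shortest qualifying length: 9.

9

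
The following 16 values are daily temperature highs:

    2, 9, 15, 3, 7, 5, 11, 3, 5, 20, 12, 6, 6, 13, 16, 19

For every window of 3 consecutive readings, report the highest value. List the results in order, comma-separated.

15, 15, 15, 7, 11, 11, 11, 20, 20, 20, 12, 13, 16, 19

2 9 15 → max 15
9 15 3 → max 15
15 3 7 → max 15
3 7 5 → max 7
7 5 11 → max 11
5 11 3 → max 11
11 3 5 → max 11
3 5 20 → max 20
5 20 12 → max 20
20 12 6 → max 20
12 6 6 → max 12
6 6 13 → max 13
6 13 16 → max 16
13 16 19 → max 19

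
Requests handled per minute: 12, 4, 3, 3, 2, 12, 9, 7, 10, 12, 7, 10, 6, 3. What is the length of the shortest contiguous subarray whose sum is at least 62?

7

Extend right; whenever the sum reaches 62, record the length and shrink from the left:
add 12: running sum 12 < 62
add 4: running sum 16 < 62
add 3: running sum 19 < 62
add 3: running sum 22 < 62
add 2: running sum 24 < 62
add 12: running sum 36 < 62
add 9: running sum 45 < 62
add 7: running sum 52 < 62
add 10: shortest ending here [12, 4, 3, 3, 2, 12, 9, 7, 10] sum 62, len 9
add 12: shortest ending here [4, 3, 3, 2, 12, 9, 7, 10, 12] sum 62, len 9
add 7: shortest ending here [3, 2, 12, 9, 7, 10, 12, 7] sum 62, len 8
add 10: shortest ending here [12, 9, 7, 10, 12, 7, 10] sum 67, len 7
add 6: shortest ending here [12, 9, 7, 10, 12, 7, 10, 6] sum 73, len 8
add 3: shortest ending here [9, 7, 10, 12, 7, 10, 6, 3] sum 64, len 8
Shortest qualifying length: 7.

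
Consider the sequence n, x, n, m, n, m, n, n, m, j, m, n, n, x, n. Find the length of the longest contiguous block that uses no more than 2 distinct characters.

7

[n] 1 distinct, len 1
[n, x] 2 distinct, len 2
[n, x, n] 2 distinct, len 3
[n, m] 2 distinct, len 2
[n, m, n] 2 distinct, len 3
[n, m, n, m] 2 distinct, len 4
[n, m, n, m, n] 2 distinct, len 5
[n, m, n, m, n, n] 2 distinct, len 6
[n, m, n, m, n, n, m] 2 distinct, len 7
[m, j] 2 distinct, len 2
[m, j, m] 2 distinct, len 3
[m, n] 2 distinct, len 2
[m, n, n] 2 distinct, len 3
[n, n, x] 2 distinct, len 3
[n, n, x, n] 2 distinct, len 4
Longest length with ≤2 distinct: 7.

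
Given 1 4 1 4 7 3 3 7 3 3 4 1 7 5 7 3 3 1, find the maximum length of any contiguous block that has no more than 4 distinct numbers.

13

[1] 1 distinct, len 1
[1, 4] 2 distinct, len 2
[1, 4, 1] 2 distinct, len 3
[1, 4, 1, 4] 2 distinct, len 4
[1, 4, 1, 4, 7] 3 distinct, len 5
[1, 4, 1, 4, 7, 3] 4 distinct, len 6
[1, 4, 1, 4, 7, 3, 3] 4 distinct, len 7
[1, 4, 1, 4, 7, 3, 3, 7] 4 distinct, len 8
[1, 4, 1, 4, 7, 3, 3, 7, 3] 4 distinct, len 9
[1, 4, 1, 4, 7, 3, 3, 7, 3, 3] 4 distinct, len 10
[1, 4, 1, 4, 7, 3, 3, 7, 3, 3, 4] 4 distinct, len 11
[1, 4, 1, 4, 7, 3, 3, 7, 3, 3, 4, 1] 4 distinct, len 12
[1, 4, 1, 4, 7, 3, 3, 7, 3, 3, 4, 1, 7] 4 distinct, len 13
[4, 1, 7, 5] 4 distinct, len 4
[4, 1, 7, 5, 7] 4 distinct, len 5
[1, 7, 5, 7, 3] 4 distinct, len 5
[1, 7, 5, 7, 3, 3] 4 distinct, len 6
[1, 7, 5, 7, 3, 3, 1] 4 distinct, len 7
Longest length with ≤4 distinct: 13.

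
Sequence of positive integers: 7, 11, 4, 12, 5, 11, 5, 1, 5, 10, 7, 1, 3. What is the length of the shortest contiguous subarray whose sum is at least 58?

add 7: running sum 7 < 58
add 11: running sum 18 < 58
add 4: running sum 22 < 58
add 12: running sum 34 < 58
add 5: running sum 39 < 58
add 11: running sum 50 < 58
add 5: running sum 55 < 58
add 1: running sum 56 < 58
add 5: shortest ending here [7, 11, 4, 12, 5, 11, 5, 1, 5] sum 61, len 9
add 10: shortest ending here [11, 4, 12, 5, 11, 5, 1, 5, 10] sum 64, len 9
add 7: shortest ending here [4, 12, 5, 11, 5, 1, 5, 10, 7] sum 60, len 9
add 1: shortest ending here [4, 12, 5, 11, 5, 1, 5, 10, 7, 1] sum 61, len 10
add 3: shortest ending here [12, 5, 11, 5, 1, 5, 10, 7, 1, 3] sum 60, len 10
Shortest qualifying length: 9.

9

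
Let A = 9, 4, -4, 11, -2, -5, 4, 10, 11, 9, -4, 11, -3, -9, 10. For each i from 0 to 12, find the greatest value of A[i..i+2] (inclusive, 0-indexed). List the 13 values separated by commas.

Sliding a size-3 window across the 15 values:
[9, 4, -4] → max 9
[4, -4, 11] → max 11
[-4, 11, -2] → max 11
[11, -2, -5] → max 11
[-2, -5, 4] → max 4
[-5, 4, 10] → max 10
[4, 10, 11] → max 11
[10, 11, 9] → max 11
[11, 9, -4] → max 11
[9, -4, 11] → max 11
[-4, 11, -3] → max 11
[11, -3, -9] → max 11
[-3, -9, 10] → max 10

9, 11, 11, 11, 4, 10, 11, 11, 11, 11, 11, 11, 10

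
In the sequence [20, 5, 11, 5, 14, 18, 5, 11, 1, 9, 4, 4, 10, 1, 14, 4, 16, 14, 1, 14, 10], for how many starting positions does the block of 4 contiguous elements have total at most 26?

20 5 11 5 → sum 41
5 11 5 14 → sum 35
11 5 14 18 → sum 48
5 14 18 5 → sum 42
14 18 5 11 → sum 48
18 5 11 1 → sum 35
5 11 1 9 → sum 26  ≤ 26 ✓
11 1 9 4 → sum 25  ≤ 26 ✓
1 9 4 4 → sum 18  ≤ 26 ✓
9 4 4 10 → sum 27
4 4 10 1 → sum 19  ≤ 26 ✓
4 10 1 14 → sum 29
10 1 14 4 → sum 29
1 14 4 16 → sum 35
14 4 16 14 → sum 48
4 16 14 1 → sum 35
16 14 1 14 → sum 45
14 1 14 10 → sum 39
4 windows satisfy the condition.

4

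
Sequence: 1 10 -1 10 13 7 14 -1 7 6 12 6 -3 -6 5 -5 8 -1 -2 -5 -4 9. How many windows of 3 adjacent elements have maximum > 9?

10

[1, 10, -1] → max 10  > 9 ✓
[10, -1, 10] → max 10  > 9 ✓
[-1, 10, 13] → max 13  > 9 ✓
[10, 13, 7] → max 13  > 9 ✓
[13, 7, 14] → max 14  > 9 ✓
[7, 14, -1] → max 14  > 9 ✓
[14, -1, 7] → max 14  > 9 ✓
[-1, 7, 6] → max 7
[7, 6, 12] → max 12  > 9 ✓
[6, 12, 6] → max 12  > 9 ✓
[12, 6, -3] → max 12  > 9 ✓
[6, -3, -6] → max 6
[-3, -6, 5] → max 5
[-6, 5, -5] → max 5
[5, -5, 8] → max 8
[-5, 8, -1] → max 8
[8, -1, -2] → max 8
[-1, -2, -5] → max -1
[-2, -5, -4] → max -2
[-5, -4, 9] → max 9
10 windows satisfy the condition.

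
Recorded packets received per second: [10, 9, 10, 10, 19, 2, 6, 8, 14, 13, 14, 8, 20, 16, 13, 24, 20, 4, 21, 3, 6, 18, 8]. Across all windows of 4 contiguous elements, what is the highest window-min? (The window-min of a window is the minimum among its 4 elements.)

Each size-4 window and its min:
10 9 10 10 → min 9
9 10 10 19 → min 9
10 10 19 2 → min 2
10 19 2 6 → min 2
19 2 6 8 → min 2
2 6 8 14 → min 2
6 8 14 13 → min 6
8 14 13 14 → min 8
14 13 14 8 → min 8
13 14 8 20 → min 8
14 8 20 16 → min 8
8 20 16 13 → min 8
20 16 13 24 → min 13
16 13 24 20 → min 13
13 24 20 4 → min 4
24 20 4 21 → min 4
20 4 21 3 → min 3
4 21 3 6 → min 3
21 3 6 18 → min 3
3 6 18 8 → min 3
Highest of these is 13.

13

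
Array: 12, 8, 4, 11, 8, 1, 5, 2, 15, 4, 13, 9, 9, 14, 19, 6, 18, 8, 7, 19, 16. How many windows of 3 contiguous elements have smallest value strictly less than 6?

[12, 8, 4] → min 4  < 6 ✓
[8, 4, 11] → min 4  < 6 ✓
[4, 11, 8] → min 4  < 6 ✓
[11, 8, 1] → min 1  < 6 ✓
[8, 1, 5] → min 1  < 6 ✓
[1, 5, 2] → min 1  < 6 ✓
[5, 2, 15] → min 2  < 6 ✓
[2, 15, 4] → min 2  < 6 ✓
[15, 4, 13] → min 4  < 6 ✓
[4, 13, 9] → min 4  < 6 ✓
[13, 9, 9] → min 9
[9, 9, 14] → min 9
[9, 14, 19] → min 9
[14, 19, 6] → min 6
[19, 6, 18] → min 6
[6, 18, 8] → min 6
[18, 8, 7] → min 7
[8, 7, 19] → min 7
[7, 19, 16] → min 7
10 windows satisfy the condition.

10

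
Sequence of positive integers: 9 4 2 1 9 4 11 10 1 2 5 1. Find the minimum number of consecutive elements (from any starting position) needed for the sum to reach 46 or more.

add 9: running sum 9 < 46
add 4: running sum 13 < 46
add 2: running sum 15 < 46
add 1: running sum 16 < 46
add 9: running sum 25 < 46
add 4: running sum 29 < 46
add 11: running sum 40 < 46
add 10: shortest ending here [9, 4, 2, 1, 9, 4, 11, 10] sum 50, len 8
add 1: shortest ending here [9, 4, 2, 1, 9, 4, 11, 10, 1] sum 51, len 9
add 2: shortest ending here [9, 4, 2, 1, 9, 4, 11, 10, 1, 2] sum 53, len 10
add 5: shortest ending here [4, 2, 1, 9, 4, 11, 10, 1, 2, 5] sum 49, len 10
add 1: shortest ending here [2, 1, 9, 4, 11, 10, 1, 2, 5, 1] sum 46, len 10
Shortest qualifying length: 8.

8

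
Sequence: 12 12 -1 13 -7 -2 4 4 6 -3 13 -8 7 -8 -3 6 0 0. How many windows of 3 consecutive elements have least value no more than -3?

11

12 12 -1 → min -1
12 -1 13 → min -1
-1 13 -7 → min -7  ≤ -3 ✓
13 -7 -2 → min -7  ≤ -3 ✓
-7 -2 4 → min -7  ≤ -3 ✓
-2 4 4 → min -2
4 4 6 → min 4
4 6 -3 → min -3  ≤ -3 ✓
6 -3 13 → min -3  ≤ -3 ✓
-3 13 -8 → min -8  ≤ -3 ✓
13 -8 7 → min -8  ≤ -3 ✓
-8 7 -8 → min -8  ≤ -3 ✓
7 -8 -3 → min -8  ≤ -3 ✓
-8 -3 6 → min -8  ≤ -3 ✓
-3 6 0 → min -3  ≤ -3 ✓
6 0 0 → min 0
11 windows satisfy the condition.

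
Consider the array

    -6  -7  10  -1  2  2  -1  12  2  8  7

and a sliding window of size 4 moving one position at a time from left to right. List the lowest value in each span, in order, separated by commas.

Sliding a size-4 window across the 11 values:
[-6, -7, 10, -1] → min -7
[-7, 10, -1, 2] → min -7
[10, -1, 2, 2] → min -1
[-1, 2, 2, -1] → min -1
[2, 2, -1, 12] → min -1
[2, -1, 12, 2] → min -1
[-1, 12, 2, 8] → min -1
[12, 2, 8, 7] → min 2

-7, -7, -1, -1, -1, -1, -1, 2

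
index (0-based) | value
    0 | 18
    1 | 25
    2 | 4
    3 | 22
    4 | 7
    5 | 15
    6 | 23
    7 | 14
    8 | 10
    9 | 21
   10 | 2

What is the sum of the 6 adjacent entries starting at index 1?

96

Elements at indices 1..6: 25, 4, 22, 7, 15, 23
sum(25, 4, 22, 7, 15, 23) = 96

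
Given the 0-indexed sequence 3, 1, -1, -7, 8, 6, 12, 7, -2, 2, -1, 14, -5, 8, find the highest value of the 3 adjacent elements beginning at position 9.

Elements at indices 9..11: 2, -1, 14
max(2, -1, 14) = 14

14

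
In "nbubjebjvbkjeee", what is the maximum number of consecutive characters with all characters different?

[n] len 1
[n, b] len 2
[n, b, u] len 3
[u, b] len 2
[u, b, j] len 3
[u, b, j, e] len 4
[j, e, b] len 3
[e, b, j] len 3
[e, b, j, v] len 4
[j, v, b] len 3
[j, v, b, k] len 4
[v, b, k, j] len 4
[v, b, k, j, e] len 5
[e] len 1
[e] len 1
Longest all-distinct length: 5.

5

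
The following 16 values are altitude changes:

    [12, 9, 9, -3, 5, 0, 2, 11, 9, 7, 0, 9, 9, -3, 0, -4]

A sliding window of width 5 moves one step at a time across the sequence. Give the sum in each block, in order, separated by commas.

32, 20, 13, 15, 27, 29, 29, 36, 34, 22, 15, 11

[12, 9, 9, -3, 5] → sum 32
[9, 9, -3, 5, 0] → sum 20
[9, -3, 5, 0, 2] → sum 13
[-3, 5, 0, 2, 11] → sum 15
[5, 0, 2, 11, 9] → sum 27
[0, 2, 11, 9, 7] → sum 29
[2, 11, 9, 7, 0] → sum 29
[11, 9, 7, 0, 9] → sum 36
[9, 7, 0, 9, 9] → sum 34
[7, 0, 9, 9, -3] → sum 22
[0, 9, 9, -3, 0] → sum 15
[9, 9, -3, 0, -4] → sum 11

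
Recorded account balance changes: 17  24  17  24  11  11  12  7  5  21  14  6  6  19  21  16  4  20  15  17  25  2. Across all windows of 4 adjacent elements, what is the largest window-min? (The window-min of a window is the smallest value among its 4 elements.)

[17, 24, 17, 24] → min 17
[24, 17, 24, 11] → min 11
[17, 24, 11, 11] → min 11
[24, 11, 11, 12] → min 11
[11, 11, 12, 7] → min 7
[11, 12, 7, 5] → min 5
[12, 7, 5, 21] → min 5
[7, 5, 21, 14] → min 5
[5, 21, 14, 6] → min 5
[21, 14, 6, 6] → min 6
[14, 6, 6, 19] → min 6
[6, 6, 19, 21] → min 6
[6, 19, 21, 16] → min 6
[19, 21, 16, 4] → min 4
[21, 16, 4, 20] → min 4
[16, 4, 20, 15] → min 4
[4, 20, 15, 17] → min 4
[20, 15, 17, 25] → min 15
[15, 17, 25, 2] → min 2
Largest of these is 17.

17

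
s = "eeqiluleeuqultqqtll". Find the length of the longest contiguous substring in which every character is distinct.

add e: [e] len 1
add e (repeat e, move left end past it): [e] len 1
add q: [e, q] len 2
add i: [e, q, i] len 3
add l: [e, q, i, l] len 4
add u: [e, q, i, l, u] len 5
add l (repeat l, move left end past it): [u, l] len 2
add e: [u, l, e] len 3
add e (repeat e, move left end past it): [e] len 1
add u: [e, u] len 2
add q: [e, u, q] len 3
add u (repeat u, move left end past it): [q, u] len 2
add l: [q, u, l] len 3
add t: [q, u, l, t] len 4
add q (repeat q, move left end past it): [u, l, t, q] len 4
add q (repeat q, move left end past it): [q] len 1
add t: [q, t] len 2
add l: [q, t, l] len 3
add l (repeat l, move left end past it): [l] len 1
Longest all-distinct length: 5.

5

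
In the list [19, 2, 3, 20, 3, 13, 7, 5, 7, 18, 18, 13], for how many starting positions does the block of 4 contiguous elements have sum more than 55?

1

(19, 2, 3, 20) → sum 44
(2, 3, 20, 3) → sum 28
(3, 20, 3, 13) → sum 39
(20, 3, 13, 7) → sum 43
(3, 13, 7, 5) → sum 28
(13, 7, 5, 7) → sum 32
(7, 5, 7, 18) → sum 37
(5, 7, 18, 18) → sum 48
(7, 18, 18, 13) → sum 56  > 55 ✓
1 window satisfy the condition.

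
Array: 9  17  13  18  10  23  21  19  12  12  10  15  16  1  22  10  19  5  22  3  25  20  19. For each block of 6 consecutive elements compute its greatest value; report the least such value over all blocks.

16

[9, 17, 13, 18, 10, 23] → max 23
[17, 13, 18, 10, 23, 21] → max 23
[13, 18, 10, 23, 21, 19] → max 23
[18, 10, 23, 21, 19, 12] → max 23
[10, 23, 21, 19, 12, 12] → max 23
[23, 21, 19, 12, 12, 10] → max 23
[21, 19, 12, 12, 10, 15] → max 21
[19, 12, 12, 10, 15, 16] → max 19
[12, 12, 10, 15, 16, 1] → max 16
[12, 10, 15, 16, 1, 22] → max 22
[10, 15, 16, 1, 22, 10] → max 22
[15, 16, 1, 22, 10, 19] → max 22
[16, 1, 22, 10, 19, 5] → max 22
[1, 22, 10, 19, 5, 22] → max 22
[22, 10, 19, 5, 22, 3] → max 22
[10, 19, 5, 22, 3, 25] → max 25
[19, 5, 22, 3, 25, 20] → max 25
[5, 22, 3, 25, 20, 19] → max 25
Least of these is 16.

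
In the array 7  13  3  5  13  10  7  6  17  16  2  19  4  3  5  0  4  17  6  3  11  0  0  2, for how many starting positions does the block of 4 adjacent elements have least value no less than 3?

10

(7, 13, 3, 5) → min 3  ≥ 3 ✓
(13, 3, 5, 13) → min 3  ≥ 3 ✓
(3, 5, 13, 10) → min 3  ≥ 3 ✓
(5, 13, 10, 7) → min 5  ≥ 3 ✓
(13, 10, 7, 6) → min 6  ≥ 3 ✓
(10, 7, 6, 17) → min 6  ≥ 3 ✓
(7, 6, 17, 16) → min 6  ≥ 3 ✓
(6, 17, 16, 2) → min 2
(17, 16, 2, 19) → min 2
(16, 2, 19, 4) → min 2
(2, 19, 4, 3) → min 2
(19, 4, 3, 5) → min 3  ≥ 3 ✓
(4, 3, 5, 0) → min 0
(3, 5, 0, 4) → min 0
(5, 0, 4, 17) → min 0
(0, 4, 17, 6) → min 0
(4, 17, 6, 3) → min 3  ≥ 3 ✓
(17, 6, 3, 11) → min 3  ≥ 3 ✓
(6, 3, 11, 0) → min 0
(3, 11, 0, 0) → min 0
(11, 0, 0, 2) → min 0
10 windows satisfy the condition.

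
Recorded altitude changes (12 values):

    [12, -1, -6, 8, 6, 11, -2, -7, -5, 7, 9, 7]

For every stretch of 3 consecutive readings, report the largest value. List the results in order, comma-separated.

12 -1 -6 → max 12
-1 -6 8 → max 8
-6 8 6 → max 8
8 6 11 → max 11
6 11 -2 → max 11
11 -2 -7 → max 11
-2 -7 -5 → max -2
-7 -5 7 → max 7
-5 7 9 → max 9
7 9 7 → max 9

12, 8, 8, 11, 11, 11, -2, 7, 9, 9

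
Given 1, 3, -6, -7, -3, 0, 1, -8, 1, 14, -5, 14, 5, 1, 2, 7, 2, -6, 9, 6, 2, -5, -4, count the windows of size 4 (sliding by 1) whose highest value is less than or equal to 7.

[1, 3, -6, -7] → max 3  ≤ 7 ✓
[3, -6, -7, -3] → max 3  ≤ 7 ✓
[-6, -7, -3, 0] → max 0  ≤ 7 ✓
[-7, -3, 0, 1] → max 1  ≤ 7 ✓
[-3, 0, 1, -8] → max 1  ≤ 7 ✓
[0, 1, -8, 1] → max 1  ≤ 7 ✓
[1, -8, 1, 14] → max 14
[-8, 1, 14, -5] → max 14
[1, 14, -5, 14] → max 14
[14, -5, 14, 5] → max 14
[-5, 14, 5, 1] → max 14
[14, 5, 1, 2] → max 14
[5, 1, 2, 7] → max 7  ≤ 7 ✓
[1, 2, 7, 2] → max 7  ≤ 7 ✓
[2, 7, 2, -6] → max 7  ≤ 7 ✓
[7, 2, -6, 9] → max 9
[2, -6, 9, 6] → max 9
[-6, 9, 6, 2] → max 9
[9, 6, 2, -5] → max 9
[6, 2, -5, -4] → max 6  ≤ 7 ✓
10 windows satisfy the condition.

10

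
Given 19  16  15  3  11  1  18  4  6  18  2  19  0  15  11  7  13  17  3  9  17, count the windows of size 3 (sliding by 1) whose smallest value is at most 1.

[19, 16, 15] → min 15
[16, 15, 3] → min 3
[15, 3, 11] → min 3
[3, 11, 1] → min 1  ≤ 1 ✓
[11, 1, 18] → min 1  ≤ 1 ✓
[1, 18, 4] → min 1  ≤ 1 ✓
[18, 4, 6] → min 4
[4, 6, 18] → min 4
[6, 18, 2] → min 2
[18, 2, 19] → min 2
[2, 19, 0] → min 0  ≤ 1 ✓
[19, 0, 15] → min 0  ≤ 1 ✓
[0, 15, 11] → min 0  ≤ 1 ✓
[15, 11, 7] → min 7
[11, 7, 13] → min 7
[7, 13, 17] → min 7
[13, 17, 3] → min 3
[17, 3, 9] → min 3
[3, 9, 17] → min 3
6 windows satisfy the condition.

6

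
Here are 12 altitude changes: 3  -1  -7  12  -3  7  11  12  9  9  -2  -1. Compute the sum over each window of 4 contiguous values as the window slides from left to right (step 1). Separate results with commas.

[3, -1, -7, 12] → sum 7
[-1, -7, 12, -3] → sum 1
[-7, 12, -3, 7] → sum 9
[12, -3, 7, 11] → sum 27
[-3, 7, 11, 12] → sum 27
[7, 11, 12, 9] → sum 39
[11, 12, 9, 9] → sum 41
[12, 9, 9, -2] → sum 28
[9, 9, -2, -1] → sum 15

7, 1, 9, 27, 27, 39, 41, 28, 15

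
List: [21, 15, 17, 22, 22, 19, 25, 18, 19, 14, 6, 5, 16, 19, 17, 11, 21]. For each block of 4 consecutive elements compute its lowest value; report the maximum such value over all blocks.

21 15 17 22 → min 15
15 17 22 22 → min 15
17 22 22 19 → min 17
22 22 19 25 → min 19
22 19 25 18 → min 18
19 25 18 19 → min 18
25 18 19 14 → min 14
18 19 14 6 → min 6
19 14 6 5 → min 5
14 6 5 16 → min 5
6 5 16 19 → min 5
5 16 19 17 → min 5
16 19 17 11 → min 11
19 17 11 21 → min 11
Maximum of these is 19.

19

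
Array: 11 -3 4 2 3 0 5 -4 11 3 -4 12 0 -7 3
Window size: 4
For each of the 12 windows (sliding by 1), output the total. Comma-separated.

11 -3 4 2 → sum 14
-3 4 2 3 → sum 6
4 2 3 0 → sum 9
2 3 0 5 → sum 10
3 0 5 -4 → sum 4
0 5 -4 11 → sum 12
5 -4 11 3 → sum 15
-4 11 3 -4 → sum 6
11 3 -4 12 → sum 22
3 -4 12 0 → sum 11
-4 12 0 -7 → sum 1
12 0 -7 3 → sum 8

14, 6, 9, 10, 4, 12, 15, 6, 22, 11, 1, 8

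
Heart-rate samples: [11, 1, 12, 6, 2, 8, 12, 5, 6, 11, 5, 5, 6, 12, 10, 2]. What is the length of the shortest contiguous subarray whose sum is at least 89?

add 11: running sum 11 < 89
add 1: running sum 12 < 89
add 12: running sum 24 < 89
add 6: running sum 30 < 89
add 2: running sum 32 < 89
add 8: running sum 40 < 89
add 12: running sum 52 < 89
add 5: running sum 57 < 89
add 6: running sum 63 < 89
add 11: running sum 74 < 89
add 5: running sum 79 < 89
add 5: running sum 84 < 89
end 12: [11, 1, 12, 6, 2, 8, 12, 5, 6, 11, 5, 5, 6] sum 90, len 13
end 13: [12, 6, 2, 8, 12, 5, 6, 11, 5, 5, 6, 12] sum 90, len 12
end 14: [12, 6, 2, 8, 12, 5, 6, 11, 5, 5, 6, 12, 10] sum 100, len 13
end 15: [6, 2, 8, 12, 5, 6, 11, 5, 5, 6, 12, 10, 2] sum 90, len 13
Shortest qualifying length: 12.

12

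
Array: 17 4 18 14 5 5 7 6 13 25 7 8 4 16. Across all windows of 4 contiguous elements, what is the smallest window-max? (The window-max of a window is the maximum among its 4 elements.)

Window maxs for each of the 11 positions:
[17, 4, 18, 14] → max 18
[4, 18, 14, 5] → max 18
[18, 14, 5, 5] → max 18
[14, 5, 5, 7] → max 14
[5, 5, 7, 6] → max 7
[5, 7, 6, 13] → max 13
[7, 6, 13, 25] → max 25
[6, 13, 25, 7] → max 25
[13, 25, 7, 8] → max 25
[25, 7, 8, 4] → max 25
[7, 8, 4, 16] → max 16
Smallest of these is 7.

7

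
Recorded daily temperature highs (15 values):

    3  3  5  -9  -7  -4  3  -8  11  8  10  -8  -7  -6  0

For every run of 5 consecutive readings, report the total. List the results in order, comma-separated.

Sliding a size-5 window across the 15 values:
3 3 5 -9 -7 → sum -5
3 5 -9 -7 -4 → sum -12
5 -9 -7 -4 3 → sum -12
-9 -7 -4 3 -8 → sum -25
-7 -4 3 -8 11 → sum -5
-4 3 -8 11 8 → sum 10
3 -8 11 8 10 → sum 24
-8 11 8 10 -8 → sum 13
11 8 10 -8 -7 → sum 14
8 10 -8 -7 -6 → sum -3
10 -8 -7 -6 0 → sum -11

-5, -12, -12, -25, -5, 10, 24, 13, 14, -3, -11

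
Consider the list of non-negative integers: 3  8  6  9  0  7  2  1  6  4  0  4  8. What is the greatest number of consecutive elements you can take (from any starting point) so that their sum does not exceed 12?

add 3: [3] sum 3, len 1
add 8: [3, 8] sum 11, len 2
add 6: [6] sum 6, len 1
add 9: [9] sum 9, len 1
add 0: [9, 0] sum 9, len 2
add 7: [0, 7] sum 7, len 2
add 2: [0, 7, 2] sum 9, len 3
add 1: [0, 7, 2, 1] sum 10, len 4
add 6: [2, 1, 6] sum 9, len 3
add 4: [1, 6, 4] sum 11, len 3
add 0: [1, 6, 4, 0] sum 11, len 4
add 4: [4, 0, 4] sum 8, len 3
add 8: [0, 4, 8] sum 12, len 3
Longest length seen: 4.

4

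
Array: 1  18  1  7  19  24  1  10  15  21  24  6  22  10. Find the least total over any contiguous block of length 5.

Each size-5 window and its sum:
1 18 1 7 19 → sum 46
18 1 7 19 24 → sum 69
1 7 19 24 1 → sum 52
7 19 24 1 10 → sum 61
19 24 1 10 15 → sum 69
24 1 10 15 21 → sum 71
1 10 15 21 24 → sum 71
10 15 21 24 6 → sum 76
15 21 24 6 22 → sum 88
21 24 6 22 10 → sum 83
Least of these is 46.

46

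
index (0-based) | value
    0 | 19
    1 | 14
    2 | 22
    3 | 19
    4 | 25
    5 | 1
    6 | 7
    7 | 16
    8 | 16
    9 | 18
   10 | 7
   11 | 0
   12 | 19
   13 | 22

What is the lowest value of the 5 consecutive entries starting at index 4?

1

Elements at indices 4..8: 25, 1, 7, 16, 16
min(25, 1, 7, 16, 16) = 1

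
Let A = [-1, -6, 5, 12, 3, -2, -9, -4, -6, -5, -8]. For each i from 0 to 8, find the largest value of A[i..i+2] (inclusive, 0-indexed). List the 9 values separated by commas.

(-1, -6, 5) → max 5
(-6, 5, 12) → max 12
(5, 12, 3) → max 12
(12, 3, -2) → max 12
(3, -2, -9) → max 3
(-2, -9, -4) → max -2
(-9, -4, -6) → max -4
(-4, -6, -5) → max -4
(-6, -5, -8) → max -5

5, 12, 12, 12, 3, -2, -4, -4, -5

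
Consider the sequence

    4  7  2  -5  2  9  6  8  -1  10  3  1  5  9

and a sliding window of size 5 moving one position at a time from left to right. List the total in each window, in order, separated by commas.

10, 15, 14, 20, 24, 32, 26, 21, 18, 28

[4, 7, 2, -5, 2] → sum 10
[7, 2, -5, 2, 9] → sum 15
[2, -5, 2, 9, 6] → sum 14
[-5, 2, 9, 6, 8] → sum 20
[2, 9, 6, 8, -1] → sum 24
[9, 6, 8, -1, 10] → sum 32
[6, 8, -1, 10, 3] → sum 26
[8, -1, 10, 3, 1] → sum 21
[-1, 10, 3, 1, 5] → sum 18
[10, 3, 1, 5, 9] → sum 28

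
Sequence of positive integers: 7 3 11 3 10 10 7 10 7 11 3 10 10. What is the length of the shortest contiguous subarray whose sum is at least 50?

add 7: running sum 7 < 50
add 3: running sum 10 < 50
add 11: running sum 21 < 50
add 3: running sum 24 < 50
add 10: running sum 34 < 50
add 10: running sum 44 < 50
end 6: [7, 3, 11, 3, 10, 10, 7] sum 51, len 7
end 7: [11, 3, 10, 10, 7, 10] sum 51, len 6
end 8: [11, 3, 10, 10, 7, 10, 7] sum 58, len 7
end 9: [10, 10, 7, 10, 7, 11] sum 55, len 6
end 10: [10, 10, 7, 10, 7, 11, 3] sum 58, len 7
end 11: [10, 7, 10, 7, 11, 3, 10] sum 58, len 7
end 12: [10, 7, 11, 3, 10, 10] sum 51, len 6
Shortest qualifying length: 6.

6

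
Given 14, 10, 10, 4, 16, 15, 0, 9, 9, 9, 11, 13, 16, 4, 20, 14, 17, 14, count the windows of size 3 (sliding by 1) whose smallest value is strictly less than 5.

9

14 10 10 → min 10
10 10 4 → min 4  < 5 ✓
10 4 16 → min 4  < 5 ✓
4 16 15 → min 4  < 5 ✓
16 15 0 → min 0  < 5 ✓
15 0 9 → min 0  < 5 ✓
0 9 9 → min 0  < 5 ✓
9 9 9 → min 9
9 9 11 → min 9
9 11 13 → min 9
11 13 16 → min 11
13 16 4 → min 4  < 5 ✓
16 4 20 → min 4  < 5 ✓
4 20 14 → min 4  < 5 ✓
20 14 17 → min 14
14 17 14 → min 14
9 windows satisfy the condition.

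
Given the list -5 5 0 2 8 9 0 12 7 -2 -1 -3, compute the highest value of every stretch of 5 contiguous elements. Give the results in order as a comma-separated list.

8, 9, 9, 12, 12, 12, 12, 12

-5 5 0 2 8 → max 8
5 0 2 8 9 → max 9
0 2 8 9 0 → max 9
2 8 9 0 12 → max 12
8 9 0 12 7 → max 12
9 0 12 7 -2 → max 12
0 12 7 -2 -1 → max 12
12 7 -2 -1 -3 → max 12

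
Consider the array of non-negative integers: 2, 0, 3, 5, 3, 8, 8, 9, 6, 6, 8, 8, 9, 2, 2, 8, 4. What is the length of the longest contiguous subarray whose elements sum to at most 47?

9

[2] sum 2 len 1
[2, 0] sum 2 len 2
[2, 0, 3] sum 5 len 3
[2, 0, 3, 5] sum 10 len 4
[2, 0, 3, 5, 3] sum 13 len 5
[2, 0, 3, 5, 3, 8] sum 21 len 6
[2, 0, 3, 5, 3, 8, 8] sum 29 len 7
[2, 0, 3, 5, 3, 8, 8, 9] sum 38 len 8
[2, 0, 3, 5, 3, 8, 8, 9, 6] sum 44 len 9
[5, 3, 8, 8, 9, 6, 6] sum 45 len 7
[8, 8, 9, 6, 6, 8] sum 45 len 6
[8, 9, 6, 6, 8, 8] sum 45 len 6
[9, 6, 6, 8, 8, 9] sum 46 len 6
[6, 6, 8, 8, 9, 2] sum 39 len 6
[6, 6, 8, 8, 9, 2, 2] sum 41 len 7
[6, 8, 8, 9, 2, 2, 8] sum 43 len 7
[6, 8, 8, 9, 2, 2, 8, 4] sum 47 len 8
Longest length seen: 9.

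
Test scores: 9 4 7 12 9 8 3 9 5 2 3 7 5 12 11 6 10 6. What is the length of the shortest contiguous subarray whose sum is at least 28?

add 9: running sum 9 < 28
add 4: running sum 13 < 28
add 7: running sum 20 < 28
end 3: [9, 4, 7, 12] sum 32, len 4
end 4: [7, 12, 9] sum 28, len 3
end 5: [12, 9, 8] sum 29, len 3
end 6: [12, 9, 8, 3] sum 32, len 4
end 7: [9, 8, 3, 9] sum 29, len 4
end 8: [9, 8, 3, 9, 5] sum 34, len 5
end 9: [9, 8, 3, 9, 5, 2] sum 36, len 6
end 10: [8, 3, 9, 5, 2, 3] sum 30, len 6
end 11: [3, 9, 5, 2, 3, 7] sum 29, len 6
end 12: [9, 5, 2, 3, 7, 5] sum 31, len 6
end 13: [2, 3, 7, 5, 12] sum 29, len 5
end 14: [5, 12, 11] sum 28, len 3
end 15: [12, 11, 6] sum 29, len 3
end 16: [12, 11, 6, 10] sum 39, len 4
end 17: [11, 6, 10, 6] sum 33, len 4
Shortest qualifying length: 3.

3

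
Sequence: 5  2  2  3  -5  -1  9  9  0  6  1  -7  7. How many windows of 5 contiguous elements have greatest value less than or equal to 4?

1

5 2 2 3 -5 → max 5
2 2 3 -5 -1 → max 3  ≤ 4 ✓
2 3 -5 -1 9 → max 9
3 -5 -1 9 9 → max 9
-5 -1 9 9 0 → max 9
-1 9 9 0 6 → max 9
9 9 0 6 1 → max 9
9 0 6 1 -7 → max 9
0 6 1 -7 7 → max 7
1 window satisfy the condition.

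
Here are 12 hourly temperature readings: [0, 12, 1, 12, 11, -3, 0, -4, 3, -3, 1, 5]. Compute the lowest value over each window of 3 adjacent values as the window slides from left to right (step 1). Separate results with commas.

0, 1, 1, -3, -3, -4, -4, -4, -3, -3

[0, 12, 1] → min 0
[12, 1, 12] → min 1
[1, 12, 11] → min 1
[12, 11, -3] → min -3
[11, -3, 0] → min -3
[-3, 0, -4] → min -4
[0, -4, 3] → min -4
[-4, 3, -3] → min -4
[3, -3, 1] → min -3
[-3, 1, 5] → min -3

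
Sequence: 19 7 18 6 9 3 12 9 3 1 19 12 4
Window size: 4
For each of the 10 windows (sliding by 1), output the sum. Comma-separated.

19 7 18 6 → sum 50
7 18 6 9 → sum 40
18 6 9 3 → sum 36
6 9 3 12 → sum 30
9 3 12 9 → sum 33
3 12 9 3 → sum 27
12 9 3 1 → sum 25
9 3 1 19 → sum 32
3 1 19 12 → sum 35
1 19 12 4 → sum 36

50, 40, 36, 30, 33, 27, 25, 32, 35, 36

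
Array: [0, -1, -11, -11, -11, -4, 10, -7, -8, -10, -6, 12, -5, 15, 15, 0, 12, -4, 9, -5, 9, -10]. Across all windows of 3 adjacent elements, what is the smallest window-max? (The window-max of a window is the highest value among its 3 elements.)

Each size-3 window and its max:
0 -1 -11 → max 0
-1 -11 -11 → max -1
-11 -11 -11 → max -11
-11 -11 -4 → max -4
-11 -4 10 → max 10
-4 10 -7 → max 10
10 -7 -8 → max 10
-7 -8 -10 → max -7
-8 -10 -6 → max -6
-10 -6 12 → max 12
-6 12 -5 → max 12
12 -5 15 → max 15
-5 15 15 → max 15
15 15 0 → max 15
15 0 12 → max 15
0 12 -4 → max 12
12 -4 9 → max 12
-4 9 -5 → max 9
9 -5 9 → max 9
-5 9 -10 → max 9
Smallest of these is -11.

-11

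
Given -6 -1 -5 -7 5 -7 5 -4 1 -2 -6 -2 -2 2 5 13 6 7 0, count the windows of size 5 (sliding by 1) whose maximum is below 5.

3

-6 -1 -5 -7 5 → max 5
-1 -5 -7 5 -7 → max 5
-5 -7 5 -7 5 → max 5
-7 5 -7 5 -4 → max 5
5 -7 5 -4 1 → max 5
-7 5 -4 1 -2 → max 5
5 -4 1 -2 -6 → max 5
-4 1 -2 -6 -2 → max 1  < 5 ✓
1 -2 -6 -2 -2 → max 1  < 5 ✓
-2 -6 -2 -2 2 → max 2  < 5 ✓
-6 -2 -2 2 5 → max 5
-2 -2 2 5 13 → max 13
-2 2 5 13 6 → max 13
2 5 13 6 7 → max 13
5 13 6 7 0 → max 13
3 windows satisfy the condition.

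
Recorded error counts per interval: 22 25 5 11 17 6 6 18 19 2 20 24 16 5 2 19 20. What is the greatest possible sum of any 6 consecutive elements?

(22, 25, 5, 11, 17, 6) → sum 86
(25, 5, 11, 17, 6, 6) → sum 70
(5, 11, 17, 6, 6, 18) → sum 63
(11, 17, 6, 6, 18, 19) → sum 77
(17, 6, 6, 18, 19, 2) → sum 68
(6, 6, 18, 19, 2, 20) → sum 71
(6, 18, 19, 2, 20, 24) → sum 89
(18, 19, 2, 20, 24, 16) → sum 99
(19, 2, 20, 24, 16, 5) → sum 86
(2, 20, 24, 16, 5, 2) → sum 69
(20, 24, 16, 5, 2, 19) → sum 86
(24, 16, 5, 2, 19, 20) → sum 86
Greatest of these is 99.

99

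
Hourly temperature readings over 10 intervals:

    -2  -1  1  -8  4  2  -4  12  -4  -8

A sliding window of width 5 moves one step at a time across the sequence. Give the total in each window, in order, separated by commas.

Sliding a size-5 window across the 10 values:
[-2, -1, 1, -8, 4] → sum -6
[-1, 1, -8, 4, 2] → sum -2
[1, -8, 4, 2, -4] → sum -5
[-8, 4, 2, -4, 12] → sum 6
[4, 2, -4, 12, -4] → sum 10
[2, -4, 12, -4, -8] → sum -2

-6, -2, -5, 6, 10, -2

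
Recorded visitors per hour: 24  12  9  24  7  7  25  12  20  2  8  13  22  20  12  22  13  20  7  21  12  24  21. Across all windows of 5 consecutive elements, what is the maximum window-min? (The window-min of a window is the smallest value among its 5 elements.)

12

(24, 12, 9, 24, 7) → min 7
(12, 9, 24, 7, 7) → min 7
(9, 24, 7, 7, 25) → min 7
(24, 7, 7, 25, 12) → min 7
(7, 7, 25, 12, 20) → min 7
(7, 25, 12, 20, 2) → min 2
(25, 12, 20, 2, 8) → min 2
(12, 20, 2, 8, 13) → min 2
(20, 2, 8, 13, 22) → min 2
(2, 8, 13, 22, 20) → min 2
(8, 13, 22, 20, 12) → min 8
(13, 22, 20, 12, 22) → min 12
(22, 20, 12, 22, 13) → min 12
(20, 12, 22, 13, 20) → min 12
(12, 22, 13, 20, 7) → min 7
(22, 13, 20, 7, 21) → min 7
(13, 20, 7, 21, 12) → min 7
(20, 7, 21, 12, 24) → min 7
(7, 21, 12, 24, 21) → min 7
Maximum of these is 12.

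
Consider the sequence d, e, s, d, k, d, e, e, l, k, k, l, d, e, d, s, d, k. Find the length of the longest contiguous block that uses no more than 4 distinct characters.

add d: window [d] (1 distinct), len 1
add e: window [d, e] (2 distinct), len 2
add s: window [d, e, s] (3 distinct), len 3
add d: window [d, e, s, d] (3 distinct), len 4
add k: window [d, e, s, d, k] (4 distinct), len 5
add d: window [d, e, s, d, k, d] (4 distinct), len 6
add e: window [d, e, s, d, k, d, e] (4 distinct), len 7
add e: window [d, e, s, d, k, d, e, e] (4 distinct), len 8
add l: window [d, k, d, e, e, l] (4 distinct), len 6
add k: window [d, k, d, e, e, l, k] (4 distinct), len 7
add k: window [d, k, d, e, e, l, k, k] (4 distinct), len 8
add l: window [d, k, d, e, e, l, k, k, l] (4 distinct), len 9
add d: window [d, k, d, e, e, l, k, k, l, d] (4 distinct), len 10
add e: window [d, k, d, e, e, l, k, k, l, d, e] (4 distinct), len 11
add d: window [d, k, d, e, e, l, k, k, l, d, e, d] (4 distinct), len 12
add s: window [l, d, e, d, s] (4 distinct), len 5
add d: window [l, d, e, d, s, d] (4 distinct), len 6
add k: window [d, e, d, s, d, k] (4 distinct), len 6
Longest length with ≤4 distinct: 12.

12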